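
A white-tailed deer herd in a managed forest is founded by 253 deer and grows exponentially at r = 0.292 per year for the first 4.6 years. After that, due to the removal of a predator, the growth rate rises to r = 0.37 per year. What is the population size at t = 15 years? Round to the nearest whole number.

Phase 1: N(4.6) = 253·e^(0.292×4.6) = 253·e^1.343 = 969.315.
Phase 2 runs for 15 − 4.6 = 10.4 years at r = 0.37.
N(15) = 969.315·e^(0.37×10.4) = 969.315·e^3.848 = 45460.1.

45460 deer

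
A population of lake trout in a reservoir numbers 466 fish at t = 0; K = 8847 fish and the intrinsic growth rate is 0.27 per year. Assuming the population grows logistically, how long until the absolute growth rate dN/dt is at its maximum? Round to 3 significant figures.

10.7 years

Logistic growth is fastest at N = K/2 = 4423.5.
A = (K − N₀)/N₀ = 17.985. Set K/(1 + A·e^(−rt)) = K/2 → A·e^(−rt) = 1.
e^(−0.27t) = 1/17.985 = 0.055602, so t = ln(17.985)/0.27 = 2.8895/0.27 = 10.702.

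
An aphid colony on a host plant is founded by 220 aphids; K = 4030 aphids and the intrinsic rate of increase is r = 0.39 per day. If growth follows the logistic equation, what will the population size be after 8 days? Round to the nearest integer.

2284 aphids

A = (K − N₀)/N₀ = (4030 − 220)/220 = 17.318.
N(t) = K/(1 + A·e^(−rt)) = 4030/(1 + 17.318×e^(−0.39×8)).
e^(−3.12) = 0.044157; denominator = 1 + 17.318×0.044157 = 1.7647.
N = 4030/1.7647 = 2283.65.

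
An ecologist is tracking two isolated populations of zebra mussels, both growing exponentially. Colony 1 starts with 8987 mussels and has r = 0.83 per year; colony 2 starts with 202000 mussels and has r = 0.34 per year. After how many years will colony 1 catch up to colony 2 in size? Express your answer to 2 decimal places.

Set 8987·e^(0.83t) = 202000·e^(0.34t).
e^((0.83 − 0.34)t) = 202000/8987 → e^(0.49·t) = 22.477.
0.49·t = ln(22.477) = 3.1125, so t = 3.1125/0.49 = 6.352.

6.35 years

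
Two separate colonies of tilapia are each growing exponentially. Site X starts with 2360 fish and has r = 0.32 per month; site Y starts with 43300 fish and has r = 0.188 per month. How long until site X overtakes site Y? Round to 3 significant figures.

22.0 months

Set 2360·e^(0.32t) = 43300·e^(0.188t).
e^((0.32 − 0.188)t) = 43300/2360 → e^(0.132·t) = 18.347.
0.132·t = ln(18.347) = 2.9095, so t = 2.9095/0.132 = 22.042.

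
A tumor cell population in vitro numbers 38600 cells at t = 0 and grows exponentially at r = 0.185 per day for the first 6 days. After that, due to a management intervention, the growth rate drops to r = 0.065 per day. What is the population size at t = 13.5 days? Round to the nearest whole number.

190710 cells

Phase 1: N(6) = 38600·e^(0.185×6) = 38600·e^1.11 = 117126.
Phase 2 runs for 13.5 − 6 = 7.5 days at r = 0.065.
N(13.5) = 117126·e^(0.065×7.5) = 117126·e^0.4875 = 190710.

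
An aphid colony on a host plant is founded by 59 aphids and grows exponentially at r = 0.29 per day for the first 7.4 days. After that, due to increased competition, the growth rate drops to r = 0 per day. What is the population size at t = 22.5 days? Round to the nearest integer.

504 aphids

Phase 1: N(7.4) = 59·e^(0.29×7.4) = 59·e^2.146 = 504.485.
Phase 2 runs for 22.5 − 7.4 = 15.1 days at r = 0.
N(22.5) = 504.485·e^(0×15.1) = 504.485·e^0 = 504.485.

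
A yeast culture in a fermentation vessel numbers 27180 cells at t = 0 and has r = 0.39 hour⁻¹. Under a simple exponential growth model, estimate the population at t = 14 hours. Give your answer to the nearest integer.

N(t) = N₀·e^(rt) = 27180 × e^(0.39×14) = 27180 × e^5.46.
e^5.46 ≈ 235.1, so N ≈ 27180 × 235.1 = 6.389948×10^6.

6389948 cells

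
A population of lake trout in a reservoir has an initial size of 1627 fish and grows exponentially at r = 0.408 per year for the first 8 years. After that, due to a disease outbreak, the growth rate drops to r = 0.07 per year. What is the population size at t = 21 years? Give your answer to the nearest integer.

105714 fish

Phase 1: N(8) = 1627·e^(0.408×8) = 1627·e^3.264 = 42552.5.
Phase 2 runs for 21 − 8 = 13 years at r = 0.07.
N(21) = 42552.5·e^(0.07×13) = 42552.5·e^0.91 = 105714.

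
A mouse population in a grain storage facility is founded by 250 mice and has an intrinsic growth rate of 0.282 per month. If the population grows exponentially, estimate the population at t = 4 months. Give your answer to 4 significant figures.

N(t) = N₀·e^(rt) = 250 × e^(0.282×4) = 250 × e^1.128.
e^1.128 ≈ 3.0895, so N ≈ 250 × 3.0895 = 772.368.

772.4 mice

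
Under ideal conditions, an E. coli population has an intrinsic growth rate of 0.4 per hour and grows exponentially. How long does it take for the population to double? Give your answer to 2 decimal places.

Doubling time t_d = ln(2)/r = 0.6931/0.4 = 1.7329.

1.73 hours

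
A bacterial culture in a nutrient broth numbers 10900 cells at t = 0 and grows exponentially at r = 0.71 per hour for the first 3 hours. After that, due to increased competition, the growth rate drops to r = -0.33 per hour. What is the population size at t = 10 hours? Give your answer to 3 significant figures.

Phase 1: N(3) = 10900·e^(0.71×3) = 10900·e^2.13 = 91722.
Phase 2 runs for 10 − 3 = 7 hours at r = -0.33.
N(10) = 91722·e^(-0.33×7) = 91722·e^-2.31 = 9104.45.

9100 cells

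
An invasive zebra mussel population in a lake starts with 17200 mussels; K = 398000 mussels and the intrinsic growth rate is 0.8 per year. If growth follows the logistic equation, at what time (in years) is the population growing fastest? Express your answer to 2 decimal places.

3.87 years

Logistic growth is fastest at N = K/2 = 199000.
A = (K − N₀)/N₀ = 22.14. Set K/(1 + A·e^(−rt)) = K/2 → A·e^(−rt) = 1.
e^(−0.8t) = 1/22.14 = 0.0451681, so t = ln(22.14)/0.8 = 3.0974/0.8 = 3.8717.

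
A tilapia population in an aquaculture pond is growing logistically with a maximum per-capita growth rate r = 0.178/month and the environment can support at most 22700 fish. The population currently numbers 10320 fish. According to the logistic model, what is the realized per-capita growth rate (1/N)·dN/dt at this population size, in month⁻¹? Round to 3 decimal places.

0.097 per month

(1/N)·dN/dt = r(1 − N/K) = 0.178 × (1 − 10320/22700).
= 0.178 × 0.54537 = 0.097077.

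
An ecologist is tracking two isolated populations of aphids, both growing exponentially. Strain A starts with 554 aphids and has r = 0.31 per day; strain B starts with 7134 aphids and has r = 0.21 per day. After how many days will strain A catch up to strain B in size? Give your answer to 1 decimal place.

Set 554·e^(0.31t) = 7134·e^(0.21t).
e^((0.31 − 0.21)t) = 7134/554 → e^(0.1·t) = 12.877.
0.1·t = ln(12.877) = 2.5555, so t = 2.5555/0.1 = 25.555.

25.6 days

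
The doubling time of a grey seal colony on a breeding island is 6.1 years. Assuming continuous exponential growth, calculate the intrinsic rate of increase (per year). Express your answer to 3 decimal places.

r = ln(2)/t_d = 0.6931/6.1 = 0.11363.

0.114 per year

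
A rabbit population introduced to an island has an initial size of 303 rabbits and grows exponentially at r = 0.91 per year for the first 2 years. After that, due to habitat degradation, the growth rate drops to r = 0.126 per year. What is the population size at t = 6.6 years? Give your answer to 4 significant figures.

3339 rabbits

Phase 1: N(2) = 303·e^(0.91×2) = 303·e^1.82 = 1870.07.
Phase 2 runs for 6.6 − 2 = 4.6 years at r = 0.126.
N(6.6) = 1870.07·e^(0.126×4.6) = 1870.07·e^0.5796 = 3338.69.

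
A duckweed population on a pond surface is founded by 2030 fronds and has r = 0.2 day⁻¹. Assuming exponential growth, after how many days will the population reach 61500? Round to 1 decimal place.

17.1 days

Set N₀·e^(rt) = 61500: e^(0.2·t) = 61500/2030 = 30.296.
0.2·t = ln(30.296) = 3.411, so t = 3.411/0.2 = 17.055.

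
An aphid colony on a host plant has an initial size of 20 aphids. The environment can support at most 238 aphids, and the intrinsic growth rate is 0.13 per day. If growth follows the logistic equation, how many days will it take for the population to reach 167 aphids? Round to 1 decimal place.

A = (K − N₀)/N₀ = (238 − 20)/20 = 10.9.
Solve 238/(1 + 10.9·e^(−0.13t)) = 167: 1 + 10.9·e^(−0.13t) = 1.4251, so e^(−0.13t) = 0.0390046.
−0.13·t = ln(0.0390046) = -3.2441, so t = 3.2441/0.13 = 24.954.

25.0 days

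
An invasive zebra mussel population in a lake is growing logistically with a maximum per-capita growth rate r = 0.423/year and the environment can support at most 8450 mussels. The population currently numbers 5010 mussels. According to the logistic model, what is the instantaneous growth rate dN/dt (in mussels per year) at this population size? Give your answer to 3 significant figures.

dN/dt = rN(1 − N/K) = 0.423 × 5010 × (1 − 5010/8450).
1 − 5010/8450 = 0.4071; dN/dt = 0.423 × 5010 × 0.4071 = 862.74.

863 mussels per year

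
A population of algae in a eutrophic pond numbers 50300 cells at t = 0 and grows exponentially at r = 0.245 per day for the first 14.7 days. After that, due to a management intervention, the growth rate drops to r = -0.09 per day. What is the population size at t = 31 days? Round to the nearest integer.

Phase 1: N(14.7) = 50300·e^(0.245×14.7) = 50300·e^3.601 = 1.843655×10^6.
Phase 2 runs for 31 − 14.7 = 16.3 days at r = -0.09.
N(31) = 1.843655×10^6·e^(-0.09×16.3) = 1.843655×10^6·e^-1.467 = 425177.

425177 cells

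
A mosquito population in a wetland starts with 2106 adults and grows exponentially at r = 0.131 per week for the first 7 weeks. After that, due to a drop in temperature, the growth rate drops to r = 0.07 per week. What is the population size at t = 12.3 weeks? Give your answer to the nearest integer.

Phase 1: N(7) = 2106·e^(0.131×7) = 2106·e^0.917 = 5268.74.
Phase 2 runs for 12.3 − 7 = 5.3 weeks at r = 0.07.
N(12.3) = 5268.74·e^(0.07×5.3) = 5268.74·e^0.371 = 7635.36.

7635 adults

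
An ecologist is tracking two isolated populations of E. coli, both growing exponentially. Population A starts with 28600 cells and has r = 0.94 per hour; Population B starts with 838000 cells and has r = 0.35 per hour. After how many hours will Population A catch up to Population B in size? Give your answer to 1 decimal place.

Set 28600·e^(0.94t) = 838000·e^(0.35t).
e^((0.94 − 0.35)t) = 838000/28600 → e^(0.59·t) = 29.301.
0.59·t = ln(29.301) = 3.3776, so t = 3.3776/0.59 = 5.7248.

5.7 hours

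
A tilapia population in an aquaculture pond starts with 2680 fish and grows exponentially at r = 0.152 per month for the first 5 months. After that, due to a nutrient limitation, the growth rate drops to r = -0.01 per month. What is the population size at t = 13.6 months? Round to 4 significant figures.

Phase 1: N(5) = 2680·e^(0.152×5) = 2680·e^0.76 = 5730.58.
Phase 2 runs for 13.6 − 5 = 8.6 months at r = -0.01.
N(13.6) = 5730.58·e^(-0.01×8.6) = 5730.58·e^-0.086 = 5258.35.

5258 fish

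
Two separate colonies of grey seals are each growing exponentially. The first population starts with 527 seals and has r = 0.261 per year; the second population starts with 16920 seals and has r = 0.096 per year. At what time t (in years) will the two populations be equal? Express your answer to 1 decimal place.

21.0 years

Set 527·e^(0.261t) = 16920·e^(0.096t).
e^((0.261 − 0.096)t) = 16920/527 → e^(0.165·t) = 32.106.
0.165·t = ln(32.106) = 3.4691, so t = 3.4691/0.165 = 21.025.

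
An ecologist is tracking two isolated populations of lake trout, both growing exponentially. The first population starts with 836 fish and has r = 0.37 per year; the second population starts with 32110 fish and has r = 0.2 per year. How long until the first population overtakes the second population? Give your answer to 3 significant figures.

Set 836·e^(0.37t) = 32110·e^(0.2t).
e^((0.37 − 0.2)t) = 32110/836 → e^(0.17·t) = 38.409.
0.17·t = ln(38.409) = 3.6483, so t = 3.6483/0.17 = 21.461.

21.5 years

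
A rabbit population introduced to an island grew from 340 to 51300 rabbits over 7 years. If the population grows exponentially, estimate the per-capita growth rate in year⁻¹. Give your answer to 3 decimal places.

From N(t) = N₀·e^(rt): e^(r·7) = 51300/340 = 150.88.
r·7 = ln(150.88) = 5.0165, so r = 5.0165/7 = 0.71664.

0.717 per year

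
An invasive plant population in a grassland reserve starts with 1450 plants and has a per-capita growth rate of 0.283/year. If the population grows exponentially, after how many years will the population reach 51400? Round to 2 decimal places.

Set N₀·e^(rt) = 51400: e^(0.283·t) = 51400/1450 = 35.448.
0.283·t = ln(35.448) = 3.5681, so t = 3.5681/0.283 = 12.608.

12.61 years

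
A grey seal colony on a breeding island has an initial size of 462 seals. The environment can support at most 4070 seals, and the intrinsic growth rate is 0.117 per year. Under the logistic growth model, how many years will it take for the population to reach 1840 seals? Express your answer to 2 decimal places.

A = (K − N₀)/N₀ = (4070 − 462)/462 = 7.8095.
Solve 4070/(1 + 7.8095·e^(−0.117t)) = 1840: 1 + 7.8095·e^(−0.117t) = 2.212, so e^(−0.117t) = 0.15519.
−0.117·t = ln(0.15519) = -1.8631, so t = 1.8631/0.117 = 15.924.

15.92 years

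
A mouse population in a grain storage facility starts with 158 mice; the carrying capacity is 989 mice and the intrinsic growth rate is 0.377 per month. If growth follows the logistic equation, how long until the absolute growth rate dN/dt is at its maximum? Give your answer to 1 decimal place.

4.4 months

Logistic growth is fastest at N = K/2 = 494.5.
A = (K − N₀)/N₀ = 5.2595. Set K/(1 + A·e^(−rt)) = K/2 → A·e^(−rt) = 1.
e^(−0.377t) = 1/5.2595 = 0.190132, so t = ln(5.2595)/0.377 = 1.66/0.377 = 4.4033.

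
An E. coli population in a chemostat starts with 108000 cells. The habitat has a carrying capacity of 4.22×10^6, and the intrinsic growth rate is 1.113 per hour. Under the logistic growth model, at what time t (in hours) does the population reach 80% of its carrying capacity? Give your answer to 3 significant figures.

4.52 hours

A = (K − N₀)/N₀ = (4.22×10^6 − 108000)/108000 = 38.074.
Solve 4.22×10^6/(1 + 38.074·e^(−1.113t)) = 3.376×10^6: 1 + 38.074·e^(−1.113t) = 1.25, so e^(−1.113t) = 0.00656615.
−1.113·t = ln(0.00656615) = -5.0258, so t = 5.0258/1.113 = 4.5156.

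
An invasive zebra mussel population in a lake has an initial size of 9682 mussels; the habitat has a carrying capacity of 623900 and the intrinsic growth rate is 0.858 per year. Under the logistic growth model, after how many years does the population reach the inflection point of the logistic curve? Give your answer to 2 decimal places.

4.84 years

Logistic growth is fastest at N = K/2 = 311950.
A = (K − N₀)/N₀ = 63.439. Set K/(1 + A·e^(−rt)) = K/2 → A·e^(−rt) = 1.
e^(−0.858t) = 1/63.439 = 0.0157631, so t = ln(63.439)/0.858 = 4.1501/0.858 = 4.8369.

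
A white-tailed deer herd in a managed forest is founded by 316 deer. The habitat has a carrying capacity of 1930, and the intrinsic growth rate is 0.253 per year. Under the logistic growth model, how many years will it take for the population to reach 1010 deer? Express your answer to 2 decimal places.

A = (K − N₀)/N₀ = (1930 − 316)/316 = 5.1076.
Solve 1930/(1 + 5.1076·e^(−0.253t)) = 1010: 1 + 5.1076·e^(−0.253t) = 1.9109, so e^(−0.253t) = 0.178341.
−0.253·t = ln(0.178341) = -1.7241, so t = 1.7241/0.253 = 6.8145.

6.81 years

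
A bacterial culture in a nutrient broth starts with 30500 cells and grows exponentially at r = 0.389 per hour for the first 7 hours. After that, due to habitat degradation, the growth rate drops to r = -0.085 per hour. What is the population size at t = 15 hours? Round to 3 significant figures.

235000 cells

Phase 1: N(7) = 30500·e^(0.389×7) = 30500·e^2.723 = 464391.
Phase 2 runs for 15 − 7 = 8 hours at r = -0.085.
N(15) = 464391·e^(-0.085×8) = 464391·e^-0.68 = 235268.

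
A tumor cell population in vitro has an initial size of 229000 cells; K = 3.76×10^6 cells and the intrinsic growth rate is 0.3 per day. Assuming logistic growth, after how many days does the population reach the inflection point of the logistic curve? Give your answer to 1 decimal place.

Logistic growth is fastest at N = K/2 = 1.88×10^6.
A = (K − N₀)/N₀ = 15.419. Set K/(1 + A·e^(−rt)) = K/2 → A·e^(−rt) = 1.
e^(−0.3t) = 1/15.419 = 0.0648541, so t = ln(15.419)/0.3 = 2.7356/0.3 = 9.1187.

9.1 days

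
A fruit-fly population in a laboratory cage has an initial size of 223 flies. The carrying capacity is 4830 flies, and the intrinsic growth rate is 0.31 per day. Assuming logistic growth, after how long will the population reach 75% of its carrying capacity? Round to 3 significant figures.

13.3 days

A = (K − N₀)/N₀ = (4830 − 223)/223 = 20.659.
Solve 4830/(1 + 20.659·e^(−0.31t)) = 3622.5: 1 + 20.659·e^(−0.31t) = 1.3333, so e^(−0.31t) = 0.0161349.
−0.31·t = ln(0.0161349) = -4.1268, so t = 4.1268/0.31 = 13.312.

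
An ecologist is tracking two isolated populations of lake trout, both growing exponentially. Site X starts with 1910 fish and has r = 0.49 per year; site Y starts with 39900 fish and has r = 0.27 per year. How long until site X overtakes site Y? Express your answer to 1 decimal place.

13.8 years

Set 1910·e^(0.49t) = 39900·e^(0.27t).
e^((0.49 − 0.27)t) = 39900/1910 → e^(0.22·t) = 20.89.
0.22·t = ln(20.89) = 3.0393, so t = 3.0393/0.22 = 13.815.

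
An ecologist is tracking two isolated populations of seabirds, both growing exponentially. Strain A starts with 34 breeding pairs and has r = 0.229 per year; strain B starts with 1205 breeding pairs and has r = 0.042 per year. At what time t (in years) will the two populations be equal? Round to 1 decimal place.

Set 34·e^(0.229t) = 1205·e^(0.042t).
e^((0.229 − 0.042)t) = 1205/34 → e^(0.187·t) = 35.441.
0.187·t = ln(35.441) = 3.5679, so t = 3.5679/0.187 = 19.08.

19.1 years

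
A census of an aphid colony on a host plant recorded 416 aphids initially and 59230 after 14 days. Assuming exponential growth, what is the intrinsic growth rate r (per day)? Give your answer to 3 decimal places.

From N(t) = N₀·e^(rt): e^(r·14) = 59230/416 = 142.38.
r·14 = ln(142.38) = 4.9585, so r = 4.9585/14 = 0.35418.

0.354 per day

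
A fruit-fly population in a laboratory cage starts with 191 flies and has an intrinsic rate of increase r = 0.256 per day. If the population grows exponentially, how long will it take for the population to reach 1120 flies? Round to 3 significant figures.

6.91 days

Set N₀·e^(rt) = 1120: e^(0.256·t) = 1120/191 = 5.8639.
0.256·t = ln(5.8639) = 1.7688, so t = 1.7688/0.256 = 6.9094.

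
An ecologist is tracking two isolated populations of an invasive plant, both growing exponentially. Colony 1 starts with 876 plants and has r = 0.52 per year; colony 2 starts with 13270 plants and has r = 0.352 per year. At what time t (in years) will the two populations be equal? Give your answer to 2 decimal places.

Set 876·e^(0.52t) = 13270·e^(0.352t).
e^((0.52 − 0.352)t) = 13270/876 → e^(0.168·t) = 15.148.
0.168·t = ln(15.148) = 2.7179, so t = 2.7179/0.168 = 16.178.

16.18 years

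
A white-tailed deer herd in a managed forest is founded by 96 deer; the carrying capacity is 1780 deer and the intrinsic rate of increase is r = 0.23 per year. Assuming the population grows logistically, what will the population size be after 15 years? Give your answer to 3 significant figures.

A = (K − N₀)/N₀ = (1780 − 96)/96 = 17.542.
N(t) = K/(1 + A·e^(−rt)) = 1780/(1 + 17.542×e^(−0.23×15)).
e^(−3.45) = 0.031746; denominator = 1 + 17.542×0.031746 = 1.5569.
N = 1780/1.5569 = 1143.32.

1140 deer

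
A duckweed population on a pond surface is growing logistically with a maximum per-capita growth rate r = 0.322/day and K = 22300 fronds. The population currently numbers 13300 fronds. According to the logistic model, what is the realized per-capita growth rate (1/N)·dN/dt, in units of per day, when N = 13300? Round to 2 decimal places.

0.13 per day

(1/N)·dN/dt = r(1 − N/K) = 0.322 × (1 − 13300/22300).
= 0.322 × 0.40359 = 0.12996.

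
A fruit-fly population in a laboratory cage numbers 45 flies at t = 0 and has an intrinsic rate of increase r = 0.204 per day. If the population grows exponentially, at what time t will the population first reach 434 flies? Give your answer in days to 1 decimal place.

Set N₀·e^(rt) = 434: e^(0.204·t) = 434/45 = 9.6444.
0.204·t = ln(9.6444) = 2.2664, so t = 2.2664/0.204 = 11.11.

11.1 days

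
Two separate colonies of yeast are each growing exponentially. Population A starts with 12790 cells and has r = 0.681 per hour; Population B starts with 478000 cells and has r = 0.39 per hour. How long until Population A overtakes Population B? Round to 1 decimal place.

Set 12790·e^(0.681t) = 478000·e^(0.39t).
e^((0.681 − 0.39)t) = 478000/12790 → e^(0.291·t) = 37.373.
0.291·t = ln(37.373) = 3.6209, so t = 3.6209/0.291 = 12.443.

12.4 hours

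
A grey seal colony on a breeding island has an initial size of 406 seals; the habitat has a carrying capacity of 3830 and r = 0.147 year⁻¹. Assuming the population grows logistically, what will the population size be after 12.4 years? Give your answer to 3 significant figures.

A = (K − N₀)/N₀ = (3830 − 406)/406 = 8.4335.
N(t) = K/(1 + A·e^(−rt)) = 3830/(1 + 8.4335×e^(−0.147×12.4)).
e^(−1.823) = 0.16157; denominator = 1 + 8.4335×0.16157 = 2.3626.
N = 3830/2.3626 = 1621.08.

1620 seals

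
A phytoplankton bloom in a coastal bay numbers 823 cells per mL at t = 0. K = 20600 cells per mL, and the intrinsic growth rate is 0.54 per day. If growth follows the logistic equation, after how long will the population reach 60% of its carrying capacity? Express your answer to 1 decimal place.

6.6 days

A = (K − N₀)/N₀ = (20600 − 823)/823 = 24.03.
Solve 20600/(1 + 24.03·e^(−0.54t)) = 12360: 1 + 24.03·e^(−0.54t) = 1.6667, so e^(−0.54t) = 0.0277427.
−0.54·t = ln(0.0277427) = -3.5848, so t = 3.5848/0.54 = 6.6385.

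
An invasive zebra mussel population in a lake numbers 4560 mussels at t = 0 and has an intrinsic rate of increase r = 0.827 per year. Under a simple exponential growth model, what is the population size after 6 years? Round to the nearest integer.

N(t) = N₀·e^(rt) = 4560 × e^(0.827×6) = 4560 × e^4.962.
e^4.962 ≈ 142.88, so N ≈ 4560 × 142.88 = 651529.

651529 mussels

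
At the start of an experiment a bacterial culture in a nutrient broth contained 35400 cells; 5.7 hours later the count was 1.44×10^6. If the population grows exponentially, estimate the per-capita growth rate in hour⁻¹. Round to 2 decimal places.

0.65 per hour

From N(t) = N₀·e^(rt): e^(r·5.7) = 1.44×10^6/35400 = 40.678.
r·5.7 = ln(40.678) = 3.7057, so r = 3.7057/5.7 = 0.65012.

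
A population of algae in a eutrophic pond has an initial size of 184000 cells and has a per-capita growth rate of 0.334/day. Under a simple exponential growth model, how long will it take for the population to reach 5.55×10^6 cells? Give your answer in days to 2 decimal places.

10.20 days

Set N₀·e^(rt) = 5.55×10^6: e^(0.334·t) = 5.55×10^6/184000 = 30.163.
0.334·t = ln(30.163) = 3.4066, so t = 3.4066/0.334 = 10.199.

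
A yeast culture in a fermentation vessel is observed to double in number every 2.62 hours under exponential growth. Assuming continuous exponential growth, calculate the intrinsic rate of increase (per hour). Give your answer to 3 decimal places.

0.265 per hour

r = ln(2)/t_d = 0.6931/2.62 = 0.26456.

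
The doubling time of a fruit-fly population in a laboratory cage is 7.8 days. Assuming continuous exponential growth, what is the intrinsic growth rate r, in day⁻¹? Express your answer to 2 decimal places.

r = ln(2)/t_d = 0.6931/7.8 = 0.088865.

0.09 per day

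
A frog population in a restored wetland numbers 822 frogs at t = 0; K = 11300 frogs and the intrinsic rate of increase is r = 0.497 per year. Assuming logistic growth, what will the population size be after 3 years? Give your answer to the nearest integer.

2920 frogs

A = (K − N₀)/N₀ = (11300 − 822)/822 = 12.747.
N(t) = K/(1 + A·e^(−rt)) = 11300/(1 + 12.747×e^(−0.497×3)).
e^(−1.491) = 0.22515; denominator = 1 + 12.747×0.22515 = 3.8699.
N = 11300/3.8699 = 2919.94.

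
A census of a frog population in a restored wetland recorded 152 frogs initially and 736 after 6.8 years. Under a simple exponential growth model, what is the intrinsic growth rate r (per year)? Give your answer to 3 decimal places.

0.232 per year

From N(t) = N₀·e^(rt): e^(r·6.8) = 736/152 = 4.8421.
r·6.8 = ln(4.8421) = 1.5773, so r = 1.5773/6.8 = 0.23196.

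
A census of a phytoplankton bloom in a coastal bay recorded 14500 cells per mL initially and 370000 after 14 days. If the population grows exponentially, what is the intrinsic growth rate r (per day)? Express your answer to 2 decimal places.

From N(t) = N₀·e^(rt): e^(r·14) = 370000/14500 = 25.517.
r·14 = ln(25.517) = 3.2394, so r = 3.2394/14 = 0.23138.

0.23 per day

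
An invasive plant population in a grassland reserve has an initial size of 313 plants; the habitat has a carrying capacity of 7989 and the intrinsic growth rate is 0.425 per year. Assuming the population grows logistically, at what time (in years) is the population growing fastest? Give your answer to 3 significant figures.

Logistic growth is fastest at N = K/2 = 3994.5.
A = (K − N₀)/N₀ = 24.524. Set K/(1 + A·e^(−rt)) = K/2 → A·e^(−rt) = 1.
e^(−0.425t) = 1/24.524 = 0.0407764, so t = ln(24.524)/0.425 = 3.1997/0.425 = 7.5286.

7.53 years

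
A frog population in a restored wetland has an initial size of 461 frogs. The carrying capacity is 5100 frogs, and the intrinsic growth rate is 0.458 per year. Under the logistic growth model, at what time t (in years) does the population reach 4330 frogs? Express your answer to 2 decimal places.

A = (K − N₀)/N₀ = (5100 − 461)/461 = 10.063.
Solve 5100/(1 + 10.063·e^(−0.458t)) = 4330: 1 + 10.063·e^(−0.458t) = 1.1778, so e^(−0.458t) = 0.0176717.
−0.458·t = ln(0.0176717) = -4.0358, so t = 4.0358/0.458 = 8.8118.

8.81 years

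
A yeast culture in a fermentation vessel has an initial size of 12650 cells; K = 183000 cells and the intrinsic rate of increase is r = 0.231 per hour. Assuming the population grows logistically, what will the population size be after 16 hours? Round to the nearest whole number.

137154 cells

A = (K − N₀)/N₀ = (183000 − 12650)/12650 = 13.466.
N(t) = K/(1 + A·e^(−rt)) = 183000/(1 + 13.466×e^(−0.231×16)).
e^(−3.696) = 0.024823; denominator = 1 + 13.466×0.024823 = 1.3343.
N = 183000/1.3343 = 137154.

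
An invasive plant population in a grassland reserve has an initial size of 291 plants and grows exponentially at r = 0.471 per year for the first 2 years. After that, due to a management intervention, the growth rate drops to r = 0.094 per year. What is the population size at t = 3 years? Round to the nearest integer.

Phase 1: N(2) = 291·e^(0.471×2) = 291·e^0.942 = 746.446.
Phase 2 runs for 3 − 2 = 1 years at r = 0.094.
N(3) = 746.446·e^(0.094×1) = 746.446·e^0.094 = 820.016.

820 plants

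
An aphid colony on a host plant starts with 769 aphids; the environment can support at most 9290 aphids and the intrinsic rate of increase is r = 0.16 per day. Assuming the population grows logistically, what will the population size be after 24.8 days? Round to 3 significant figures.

7680 aphids

A = (K − N₀)/N₀ = (9290 − 769)/769 = 11.081.
N(t) = K/(1 + A·e^(−rt)) = 9290/(1 + 11.081×e^(−0.16×24.8)).
e^(−3.968) = 0.018911; denominator = 1 + 11.081×0.018911 = 1.2095.
N = 9290/1.2095 = 7680.55.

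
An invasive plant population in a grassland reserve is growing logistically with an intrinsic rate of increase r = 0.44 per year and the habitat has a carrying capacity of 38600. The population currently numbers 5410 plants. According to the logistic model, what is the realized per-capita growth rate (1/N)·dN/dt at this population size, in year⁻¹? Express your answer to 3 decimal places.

0.378 per year

(1/N)·dN/dt = r(1 − N/K) = 0.44 × (1 − 5410/38600).
= 0.44 × 0.85984 = 0.37833.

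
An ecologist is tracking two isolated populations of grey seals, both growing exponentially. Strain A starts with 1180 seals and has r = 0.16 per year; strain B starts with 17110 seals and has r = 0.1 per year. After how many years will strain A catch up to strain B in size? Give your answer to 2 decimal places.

Set 1180·e^(0.16t) = 17110·e^(0.1t).
e^((0.16 − 0.1)t) = 17110/1180 → e^(0.06·t) = 14.5.
0.06·t = ln(14.5) = 2.6741, so t = 2.6741/0.06 = 44.569.

44.57 years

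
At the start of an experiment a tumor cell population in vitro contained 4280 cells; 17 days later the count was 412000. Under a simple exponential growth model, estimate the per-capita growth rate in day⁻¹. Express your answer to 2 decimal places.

From N(t) = N₀·e^(rt): e^(r·17) = 412000/4280 = 96.262.
r·17 = ln(96.262) = 4.5671, so r = 4.5671/17 = 0.26865.

0.27 per day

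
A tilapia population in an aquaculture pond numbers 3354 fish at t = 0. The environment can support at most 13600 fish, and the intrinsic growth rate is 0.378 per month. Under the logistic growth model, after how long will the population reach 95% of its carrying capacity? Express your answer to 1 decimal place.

10.7 months

A = (K − N₀)/N₀ = (13600 − 3354)/3354 = 3.0549.
Solve 13600/(1 + 3.0549·e^(−0.378t)) = 12920: 1 + 3.0549·e^(−0.378t) = 1.0526, so e^(−0.378t) = 0.0172288.
−0.378·t = ln(0.0172288) = -4.0612, so t = 4.0612/0.378 = 10.744.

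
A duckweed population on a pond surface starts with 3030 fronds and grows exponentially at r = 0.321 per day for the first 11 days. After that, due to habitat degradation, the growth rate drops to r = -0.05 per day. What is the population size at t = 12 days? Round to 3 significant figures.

98500 fronds

Phase 1: N(11) = 3030·e^(0.321×11) = 3030·e^3.531 = 103499.
Phase 2 runs for 12 − 11 = 1 days at r = -0.05.
N(12) = 103499·e^(-0.05×1) = 103499·e^-0.05 = 98451.4.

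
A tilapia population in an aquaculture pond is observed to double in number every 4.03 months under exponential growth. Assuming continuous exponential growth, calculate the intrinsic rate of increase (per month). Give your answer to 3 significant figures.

r = ln(2)/t_d = 0.6931/4.03 = 0.172.

0.172 per month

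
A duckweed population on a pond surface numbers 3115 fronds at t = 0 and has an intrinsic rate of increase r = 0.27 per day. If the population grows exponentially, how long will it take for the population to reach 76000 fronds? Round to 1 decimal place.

Set N₀·e^(rt) = 76000: e^(0.27·t) = 76000/3115 = 24.398.
0.27·t = ln(24.398) = 3.1945, so t = 3.1945/0.27 = 11.831.

11.8 days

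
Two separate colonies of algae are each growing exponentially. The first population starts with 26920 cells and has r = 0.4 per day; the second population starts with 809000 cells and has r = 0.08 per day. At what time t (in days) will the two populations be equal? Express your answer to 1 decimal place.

10.6 days

Set 26920·e^(0.4t) = 809000·e^(0.08t).
e^((0.4 − 0.08)t) = 809000/26920 → e^(0.32·t) = 30.052.
0.32·t = ln(30.052) = 3.4029, so t = 3.4029/0.32 = 10.634.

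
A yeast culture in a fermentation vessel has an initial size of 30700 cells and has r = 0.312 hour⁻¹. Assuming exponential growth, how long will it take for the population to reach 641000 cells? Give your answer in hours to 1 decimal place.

Set N₀·e^(rt) = 641000: e^(0.312·t) = 641000/30700 = 20.879.
0.312·t = ln(20.879) = 3.0388, so t = 3.0388/0.312 = 9.7396.

9.7 hours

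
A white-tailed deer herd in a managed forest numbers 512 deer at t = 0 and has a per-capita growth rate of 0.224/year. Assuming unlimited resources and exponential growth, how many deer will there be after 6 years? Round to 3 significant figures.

1960 deer

N(t) = N₀·e^(rt) = 512 × e^(0.224×6) = 512 × e^1.344.
e^1.344 ≈ 3.8344, so N ≈ 512 × 3.8344 = 1963.19.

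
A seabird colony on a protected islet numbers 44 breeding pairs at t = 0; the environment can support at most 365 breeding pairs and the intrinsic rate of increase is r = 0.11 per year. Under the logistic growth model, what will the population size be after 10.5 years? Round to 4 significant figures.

110.7 breeding pairs

A = (K − N₀)/N₀ = (365 − 44)/44 = 7.2955.
N(t) = K/(1 + A·e^(−rt)) = 365/(1 + 7.2955×e^(−0.11×10.5)).
e^(−1.155) = 0.31506; denominator = 1 + 7.2955×0.31506 = 3.2985.
N = 365/3.2985 = 110.657.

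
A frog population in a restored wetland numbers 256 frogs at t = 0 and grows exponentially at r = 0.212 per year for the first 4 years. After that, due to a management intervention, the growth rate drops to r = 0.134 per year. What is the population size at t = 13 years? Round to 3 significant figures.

Phase 1: N(4) = 256·e^(0.212×4) = 256·e^0.848 = 597.753.
Phase 2 runs for 13 − 4 = 9 years at r = 0.134.
N(13) = 597.753·e^(0.134×9) = 597.753·e^1.206 = 1996.55.

2000 frogs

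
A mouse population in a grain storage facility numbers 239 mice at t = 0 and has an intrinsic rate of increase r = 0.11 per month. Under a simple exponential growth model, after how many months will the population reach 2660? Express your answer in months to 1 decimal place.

21.9 months

Set N₀·e^(rt) = 2660: e^(0.11·t) = 2660/239 = 11.13.
0.11·t = ln(11.13) = 2.4096, so t = 2.4096/0.11 = 21.906.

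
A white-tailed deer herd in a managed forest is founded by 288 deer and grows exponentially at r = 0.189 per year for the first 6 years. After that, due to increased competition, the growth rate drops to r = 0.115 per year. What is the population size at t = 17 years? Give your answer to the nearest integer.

Phase 1: N(6) = 288·e^(0.189×6) = 288·e^1.134 = 895.122.
Phase 2 runs for 17 − 6 = 11 years at r = 0.115.
N(17) = 895.122·e^(0.115×11) = 895.122·e^1.265 = 3171.5.

3172 deer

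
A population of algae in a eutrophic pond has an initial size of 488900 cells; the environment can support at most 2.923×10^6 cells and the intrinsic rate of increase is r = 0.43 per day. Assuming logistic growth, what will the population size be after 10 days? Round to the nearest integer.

A = (K − N₀)/N₀ = (2.923×10^6 − 488900)/488900 = 4.9787.
N(t) = K/(1 + A·e^(−rt)) = 2.923×10^6/(1 + 4.9787×e^(−0.43×10)).
e^(−4.3) = 0.013569; denominator = 1 + 4.9787×0.013569 = 1.0676.
N = 2.923×10^6/1.0676 = 2.738034×10^6.

2738034 cells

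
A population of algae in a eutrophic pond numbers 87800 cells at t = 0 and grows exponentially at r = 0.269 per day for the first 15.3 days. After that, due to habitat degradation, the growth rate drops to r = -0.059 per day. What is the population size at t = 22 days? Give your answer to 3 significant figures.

3620000 cells

Phase 1: N(15.3) = 87800·e^(0.269×15.3) = 87800·e^4.116 = 5.38171×10^6.
Phase 2 runs for 22 − 15.3 = 6.7 days at r = -0.059.
N(22) = 5.38171×10^6·e^(-0.059×6.7) = 5.38171×10^6·e^-0.3953 = 3.624463×10^6.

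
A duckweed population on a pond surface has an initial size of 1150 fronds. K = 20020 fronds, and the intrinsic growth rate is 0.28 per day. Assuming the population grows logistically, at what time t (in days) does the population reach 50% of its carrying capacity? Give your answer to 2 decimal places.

9.99 days

A = (K − N₀)/N₀ = (20020 − 1150)/1150 = 16.409.
Solve 20020/(1 + 16.409·e^(−0.28t)) = 10010: 1 + 16.409·e^(−0.28t) = 2, so e^(−0.28t) = 0.0609433.
−0.28·t = ln(0.0609433) = -2.7978, so t = 2.7978/0.28 = 9.9922.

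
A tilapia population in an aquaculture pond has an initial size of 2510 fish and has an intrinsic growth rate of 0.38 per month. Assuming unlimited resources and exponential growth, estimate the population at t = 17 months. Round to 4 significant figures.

N(t) = N₀·e^(rt) = 2510 × e^(0.38×17) = 2510 × e^6.46.
e^6.46 ≈ 639.06, so N ≈ 2510 × 639.06 = 1.604043×10^6.

1604000 fish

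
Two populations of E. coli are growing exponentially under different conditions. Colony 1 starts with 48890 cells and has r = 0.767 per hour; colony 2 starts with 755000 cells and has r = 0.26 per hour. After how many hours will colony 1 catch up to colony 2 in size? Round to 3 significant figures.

Set 48890·e^(0.767t) = 755000·e^(0.26t).
e^((0.767 − 0.26)t) = 755000/48890 → e^(0.507·t) = 15.443.
0.507·t = ln(15.443) = 2.7371, so t = 2.7371/0.507 = 5.3987.

5.40 hours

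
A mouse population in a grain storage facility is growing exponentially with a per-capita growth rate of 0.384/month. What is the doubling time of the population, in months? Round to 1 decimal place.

1.8 months

Doubling time t_d = ln(2)/r = 0.6931/0.384 = 1.8051.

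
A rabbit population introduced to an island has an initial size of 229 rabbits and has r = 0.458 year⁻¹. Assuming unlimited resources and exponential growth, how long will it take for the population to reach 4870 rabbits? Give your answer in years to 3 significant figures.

6.67 years

Set N₀·e^(rt) = 4870: e^(0.458·t) = 4870/229 = 21.266.
0.458·t = ln(21.266) = 3.0571, so t = 3.0571/0.458 = 6.675.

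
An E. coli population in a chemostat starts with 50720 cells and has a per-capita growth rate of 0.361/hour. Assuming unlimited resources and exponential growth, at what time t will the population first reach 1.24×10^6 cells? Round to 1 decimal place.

8.9 hours

Set N₀·e^(rt) = 1.24×10^6: e^(0.361·t) = 1.24×10^6/50720 = 24.448.
0.361·t = ln(24.448) = 3.1965, so t = 3.1965/0.361 = 8.8547.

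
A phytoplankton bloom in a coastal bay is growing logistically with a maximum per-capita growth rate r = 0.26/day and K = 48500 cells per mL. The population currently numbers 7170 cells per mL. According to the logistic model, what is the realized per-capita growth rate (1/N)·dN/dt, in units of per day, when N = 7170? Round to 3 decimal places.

(1/N)·dN/dt = r(1 − N/K) = 0.26 × (1 − 7170/48500).
= 0.26 × 0.85216 = 0.22156.

0.222 per day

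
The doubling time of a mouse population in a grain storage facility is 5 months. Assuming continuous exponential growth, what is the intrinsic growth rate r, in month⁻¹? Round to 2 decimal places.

r = ln(2)/t_d = 0.6931/5 = 0.13863.

0.14 per month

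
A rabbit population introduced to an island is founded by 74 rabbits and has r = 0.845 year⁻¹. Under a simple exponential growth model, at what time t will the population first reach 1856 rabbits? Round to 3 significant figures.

3.81 years

Set N₀·e^(rt) = 1856: e^(0.845·t) = 1856/74 = 25.081.
0.845·t = ln(25.081) = 3.2221, so t = 3.2221/0.845 = 3.8132.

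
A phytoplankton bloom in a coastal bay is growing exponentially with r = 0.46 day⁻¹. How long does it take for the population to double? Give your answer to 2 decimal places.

Doubling time t_d = ln(2)/r = 0.6931/0.46 = 1.5068.

1.51 days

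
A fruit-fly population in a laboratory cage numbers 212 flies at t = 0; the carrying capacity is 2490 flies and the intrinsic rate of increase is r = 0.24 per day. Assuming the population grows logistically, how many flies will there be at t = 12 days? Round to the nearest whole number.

A = (K − N₀)/N₀ = (2490 − 212)/212 = 10.745.
N(t) = K/(1 + A·e^(−rt)) = 2490/(1 + 10.745×e^(−0.24×12)).
e^(−2.88) = 0.056135; denominator = 1 + 10.745×0.056135 = 1.6032.
N = 2490/1.6032 = 1553.16.

1553 flies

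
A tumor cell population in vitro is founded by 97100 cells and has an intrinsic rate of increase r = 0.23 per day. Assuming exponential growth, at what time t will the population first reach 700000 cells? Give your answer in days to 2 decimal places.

8.59 days

Set N₀·e^(rt) = 700000: e^(0.23·t) = 700000/97100 = 7.2091.
0.23·t = ln(7.2091) = 1.9753, so t = 1.9753/0.23 = 8.5884.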